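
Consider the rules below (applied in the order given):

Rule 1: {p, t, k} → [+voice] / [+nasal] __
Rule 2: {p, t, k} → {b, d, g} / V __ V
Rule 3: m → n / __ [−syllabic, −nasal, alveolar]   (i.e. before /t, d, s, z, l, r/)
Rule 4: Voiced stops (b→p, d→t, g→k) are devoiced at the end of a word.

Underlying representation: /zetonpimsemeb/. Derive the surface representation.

Rule 1 (post-nasal voicing): /p/ is a voiceless stop immediately after the nasal /n/, so it voices to [b]. /zetonpimsemeb/ → zetonbimsemeb.
Rule 2 (intervocalic voicing): /t/ is a voiceless stop between vowels /e/ and /o/, so it voices to [d]. /zetonbimsemeb/ → zedonbimsemeb.
Rule 3 (nasal place assimilation): /m/ precedes the alveolar consonant /s/, so it assimilates in place to [n]. /zedonbimsemeb/ → zedonbinsemeb.
Rule 4 (final devoicing): /b/ is a voiced stop in word-final position, so it devoices to [p]. /zedonbinsemeb/ → zedonbinsemep.

zedonbinsemep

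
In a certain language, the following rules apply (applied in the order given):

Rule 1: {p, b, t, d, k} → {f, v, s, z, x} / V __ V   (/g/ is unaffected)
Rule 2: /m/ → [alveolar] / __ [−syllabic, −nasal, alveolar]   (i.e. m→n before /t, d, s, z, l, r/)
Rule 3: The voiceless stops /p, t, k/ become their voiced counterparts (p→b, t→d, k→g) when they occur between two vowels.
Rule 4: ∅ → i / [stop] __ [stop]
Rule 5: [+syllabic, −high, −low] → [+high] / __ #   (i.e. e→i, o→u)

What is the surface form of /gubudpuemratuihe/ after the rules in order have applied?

Rule 1 (intervocalic spirantization): /b/ is a stop between vowels /u/ and /u/, so it spirantizes to the fricative [v]. /t/ is a stop between vowels /a/ and /u/, so it spirantizes to the fricative [s]. /gubudpuemratuihe/ → guvudpuemrasuihe.
Rule 2 (nasal place assimilation): /m/ precedes the alveolar consonant /r/, so it assimilates in place to [n]. /guvudpuemrasuihe/ → guvudpuenrasuihe.
Rule 3 (intervocalic voicing): no segment meets the environment; /guvudpuenrasuihe/ is unchanged.
Rule 4 (stop-cluster i-epenthesis): /d/ and /p/ form a stop–stop cluster, so [i] is inserted between them. /guvudpuenrasuihe/ → guvudipuenrasuihe.
Rule 5 (final vowel raising): /e/ is a mid vowel in word-final position, so it raises to [i]. /guvudipuenrasuihe/ → guvudipuenrasuihi.

guvudipuenrasuihi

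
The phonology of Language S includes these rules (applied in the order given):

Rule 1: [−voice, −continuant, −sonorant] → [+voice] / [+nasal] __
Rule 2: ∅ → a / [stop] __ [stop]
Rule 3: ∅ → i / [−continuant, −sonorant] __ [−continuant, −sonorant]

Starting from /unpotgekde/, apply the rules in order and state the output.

Rule 1 (post-nasal voicing): /p/ is a voiceless stop immediately after the nasal /n/, so it voices to [b]. /unpotgekde/ → unbotgekde.
Rule 2 (stop-cluster a-epenthesis): /t/ and /g/ form a stop–stop cluster, so [a] is inserted between them. /k/ and /d/ form a stop–stop cluster, so [a] is inserted between them. /unbotgekde/ → unbotagekade.
Rule 3 (stop-cluster i-epenthesis): no segment meets the environment; /unbotagekade/ is unchanged.

unbotagekade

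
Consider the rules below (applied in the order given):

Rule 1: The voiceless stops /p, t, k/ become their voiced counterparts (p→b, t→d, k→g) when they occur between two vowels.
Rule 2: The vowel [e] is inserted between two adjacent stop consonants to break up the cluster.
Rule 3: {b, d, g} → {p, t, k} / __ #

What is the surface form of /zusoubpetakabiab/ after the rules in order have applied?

Rule 1 (intervocalic voicing): /t/ is a voiceless stop between vowels /e/ and /a/, so it voices to [d]. /k/ is a voiceless stop between vowels /a/ and /a/, so it voices to [g]. /zusoubpetakabiab/ → zusoubpedagabiab.
Rule 2 (stop-cluster e-epenthesis): /b/ and /p/ form a stop–stop cluster, so [e] is inserted between them. /zusoubpedagabiab/ → zusoubepedagabiab.
Rule 3 (final devoicing): /b/ is a voiced stop in word-final position, so it devoices to [p]. /zusoubepedagabiab/ → zusoubepedagabiap.

zusoubepedagabiap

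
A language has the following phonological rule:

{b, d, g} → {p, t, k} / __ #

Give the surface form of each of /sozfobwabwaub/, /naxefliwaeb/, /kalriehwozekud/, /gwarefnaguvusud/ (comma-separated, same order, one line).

/sozfobwabwaub/: /b/ is a voiced stop in word-final position, so it devoices to [p]. → [sozfobwabwaup].
/naxefliwaeb/: /b/ is a voiced stop in word-final position, so it devoices to [p]. → [naxefliwaep].
/kalriehwozekud/: /d/ is a voiced stop in word-final position, so it devoices to [t]. → [kalriehwozekut].
/gwarefnaguvusud/: /d/ is a voiced stop in word-final position, so it devoices to [t]. → [gwarefnaguvusut].

sozfobwabwaup, naxefliwaep, kalriehwozekut, gwarefnaguvusut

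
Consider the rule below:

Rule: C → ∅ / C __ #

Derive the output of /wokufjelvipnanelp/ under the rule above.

wokufjelvipnanel

/p/ is the second consonant of a word-final cluster /lp/, so it deletes.
The other instances of /w/, /k/, /f/, /j/, /l/, /v/, /p/, /n/ do not occur in the required environment and remain unchanged.
Surface form: [wokufjelvipnanel].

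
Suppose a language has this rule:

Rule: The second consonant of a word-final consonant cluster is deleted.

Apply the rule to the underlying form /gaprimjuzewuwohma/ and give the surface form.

gaprimjuzewuwohma

No segment of /gaprimjuzewuwohma/ meets the structural description of the rule, so the form surfaces unchanged.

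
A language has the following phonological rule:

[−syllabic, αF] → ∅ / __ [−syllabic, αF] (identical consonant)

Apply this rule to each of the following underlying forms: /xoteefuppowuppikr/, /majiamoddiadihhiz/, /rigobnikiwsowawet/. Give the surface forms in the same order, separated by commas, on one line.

/xoteefuppowuppikr/: /pp/ is a geminate; the first /p/ deletes. /pp/ is a geminate; the first /p/ deletes. → [xoteefupowupikr].
/majiamoddiadihhiz/: /dd/ is a geminate; the first /d/ deletes. /hh/ is a geminate; the first /h/ deletes. → [majiamodiadihiz].
/rigobnikiwsowawet/: the rule's environment is not met; surfaces unchanged as [rigobnikiwsowawet].

xoteefupowupikr, majiamodiadihiz, rigobnikiwsowawet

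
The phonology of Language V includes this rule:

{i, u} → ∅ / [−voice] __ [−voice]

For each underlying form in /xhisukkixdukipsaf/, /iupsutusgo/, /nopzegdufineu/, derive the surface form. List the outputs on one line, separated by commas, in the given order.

xhskkxdukpsaf, iupstsgo, nopzegdufineu

/xhisukkixdukipsaf/: /i/ is a high vowel flanked by voiceless consonants /h/ and /s/, so it deletes. /u/ is a high vowel flanked by voiceless consonants /s/ and /k/, so it deletes. /i/ is a high vowel flanked by voiceless consonants /k/ and /x/, so it deletes. /i/ is a high vowel flanked by voiceless consonants /k/ and /p/, so it deletes. → [xhskkxdukpsaf].
/iupsutusgo/: /u/ is a high vowel flanked by voiceless consonants /s/ and /t/, so it deletes. /u/ is a high vowel flanked by voiceless consonants /t/ and /s/, so it deletes. → [iupstsgo].
/nopzegdufineu/: the rule's environment is not met; surfaces unchanged as [nopzegdufineu].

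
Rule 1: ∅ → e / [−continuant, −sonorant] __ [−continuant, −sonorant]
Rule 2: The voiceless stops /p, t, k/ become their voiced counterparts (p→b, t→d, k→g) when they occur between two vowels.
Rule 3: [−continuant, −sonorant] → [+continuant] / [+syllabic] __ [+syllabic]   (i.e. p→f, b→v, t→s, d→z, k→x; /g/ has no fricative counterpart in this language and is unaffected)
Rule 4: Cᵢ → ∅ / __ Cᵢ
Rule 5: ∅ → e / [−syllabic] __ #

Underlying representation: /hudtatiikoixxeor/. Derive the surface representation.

Rule 1 (stop-cluster e-epenthesis): /d/ and /t/ form a stop–stop cluster, so [e] is inserted between them. /hudtatiikoixxeor/ → hudetatiikoixxeor.
Rule 2 (intervocalic voicing): /t/ is a voiceless stop between vowels /e/ and /a/, so it voices to [d]. /t/ is a voiceless stop between vowels /a/ and /i/, so it voices to [d]. /k/ is a voiceless stop between vowels /i/ and /o/, so it voices to [g]. /hudetatiikoixxeor/ → hudedadiigoixxeor.
Rule 3 (intervocalic spirantization): /d/ is a stop between vowels /u/ and /e/, so it spirantizes to the fricative [z]. /d/ is a stop between vowels /e/ and /a/, so it spirantizes to the fricative [z]. /d/ is a stop between vowels /a/ and /i/, so it spirantizes to the fricative [z]. /hudedadiigoixxeor/ → huzezaziigoixxeor.
Rule 4 (degemination): /xx/ is a geminate; the first /x/ deletes. /huzezaziigoixxeor/ → huzezaziigoixeor.
Rule 5 (final e-epenthesis): the form ends in the consonant /r/, so [e] is inserted word-finally. /huzezaziigoixeor/ → huzezaziigoixeore.

huzezaziigoixeore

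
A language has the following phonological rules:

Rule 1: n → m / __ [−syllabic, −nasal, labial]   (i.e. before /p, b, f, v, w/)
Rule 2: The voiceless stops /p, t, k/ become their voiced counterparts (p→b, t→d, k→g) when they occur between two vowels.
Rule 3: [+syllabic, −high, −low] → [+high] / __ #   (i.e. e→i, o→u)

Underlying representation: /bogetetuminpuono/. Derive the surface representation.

Rule 1 (nasal place assimilation): /n/ precedes the labial consonant /p/, so it assimilates in place to [m]. /bogetetuminpuono/ → bogetetumimpuono.
Rule 2 (intervocalic voicing): /t/ is a voiceless stop between vowels /e/ and /e/, so it voices to [d]. /t/ is a voiceless stop between vowels /e/ and /u/, so it voices to [d]. /bogetetumimpuono/ → bogededumimpuono.
Rule 3 (final vowel raising): /o/ is a mid vowel in word-final position, so it raises to [u]. /bogededumimpuono/ → bogededumimpuonu.

bogededumimpuonu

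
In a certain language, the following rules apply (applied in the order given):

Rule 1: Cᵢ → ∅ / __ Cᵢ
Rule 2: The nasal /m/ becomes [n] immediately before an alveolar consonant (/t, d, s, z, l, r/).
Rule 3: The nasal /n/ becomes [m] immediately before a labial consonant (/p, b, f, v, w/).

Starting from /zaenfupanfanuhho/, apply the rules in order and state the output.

Rule 1 (degemination): /hh/ is a geminate; the first /h/ deletes. /zaenfupanfanuhho/ → zaenfupanfanuho.
Rule 2 (nasal place assimilation): no segment meets the environment; /zaenfupanfanuho/ is unchanged.
Rule 3 (nasal place assimilation): /n/ precedes the labial consonant /f/, so it assimilates in place to [m]. /n/ precedes the labial consonant /f/, so it assimilates in place to [m]. /zaenfupanfanuho/ → zaemfupamfanuho.

zaemfupamfanuho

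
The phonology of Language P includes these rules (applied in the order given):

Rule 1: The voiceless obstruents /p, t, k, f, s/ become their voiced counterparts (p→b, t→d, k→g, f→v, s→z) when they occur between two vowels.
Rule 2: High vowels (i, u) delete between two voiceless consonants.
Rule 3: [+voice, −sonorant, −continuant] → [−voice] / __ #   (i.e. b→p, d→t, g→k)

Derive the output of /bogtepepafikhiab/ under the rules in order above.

Rule 1 (intervocalic voicing): /p/ is a voiceless obstruent between vowels /e/ and /e/, so it voices to [b]. /p/ is a voiceless obstruent between vowels /e/ and /a/, so it voices to [b]. /f/ is a voiceless obstruent between vowels /a/ and /i/, so it voices to [v]. /bogtepepafikhiab/ → bogtebebavikhiab.
Rule 2 (high vowel syncope): no segment meets the environment; /bogtebebavikhiab/ is unchanged.
Rule 3 (final devoicing): /b/ is a voiced stop in word-final position, so it devoices to [p]. /bogtebebavikhiab/ → bogtebebavikhiap.

bogtebebavikhiap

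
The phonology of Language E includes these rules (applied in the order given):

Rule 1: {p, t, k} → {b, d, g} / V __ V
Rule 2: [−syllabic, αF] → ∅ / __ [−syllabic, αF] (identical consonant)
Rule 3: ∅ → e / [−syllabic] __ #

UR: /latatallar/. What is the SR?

ladadalare

Rule 1 (intervocalic voicing): /t/ is a voiceless stop between vowels /a/ and /a/, so it voices to [d]. /t/ is a voiceless stop between vowels /a/ and /a/, so it voices to [d]. /latatallar/ → ladadallar.
Rule 2 (degemination): /ll/ is a geminate; the first /l/ deletes. /ladadallar/ → ladadalar.
Rule 3 (final e-epenthesis): the form ends in the consonant /r/, so [e] is inserted word-finally. /ladadalar/ → ladadalare.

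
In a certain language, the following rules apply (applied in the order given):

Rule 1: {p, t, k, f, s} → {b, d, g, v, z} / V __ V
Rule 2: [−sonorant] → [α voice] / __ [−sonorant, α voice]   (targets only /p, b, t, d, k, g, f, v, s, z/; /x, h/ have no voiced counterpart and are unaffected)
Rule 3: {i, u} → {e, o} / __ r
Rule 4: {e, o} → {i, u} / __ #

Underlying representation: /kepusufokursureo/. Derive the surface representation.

kebuzuvogorsoreu

Rule 1 (intervocalic voicing): /p/ is a voiceless obstruent between vowels /e/ and /u/, so it voices to [b]. /s/ is a voiceless obstruent between vowels /u/ and /u/, so it voices to [z]. /f/ is a voiceless obstruent between vowels /u/ and /o/, so it voices to [v]. /k/ is a voiceless obstruent between vowels /o/ and /u/, so it voices to [g]. /kepusufokursureo/ → kebuzuvogursureo.
Rule 2 (regressive voicing assimilation): no segment meets the environment; /kebuzuvogursureo/ is unchanged.
Rule 3 (pre-rhotic lowering): /u/ is a high vowel immediately before /r/, so it lowers to [o]. /u/ is a high vowel immediately before /r/, so it lowers to [o]. /kebuzuvogursureo/ → kebuzuvogorsoreo.
Rule 4 (final vowel raising): /o/ is a mid vowel in word-final position, so it raises to [u]. /kebuzuvogorsoreo/ → kebuzuvogorsoreu.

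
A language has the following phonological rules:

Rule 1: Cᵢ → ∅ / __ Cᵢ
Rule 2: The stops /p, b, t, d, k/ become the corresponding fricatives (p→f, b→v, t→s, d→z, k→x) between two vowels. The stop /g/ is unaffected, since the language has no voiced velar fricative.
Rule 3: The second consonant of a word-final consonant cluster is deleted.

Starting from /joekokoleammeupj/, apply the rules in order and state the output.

Rule 1 (degemination): /mm/ is a geminate; the first /m/ deletes. /joekokoleammeupj/ → joekokoleameupj.
Rule 2 (intervocalic spirantization): /k/ is a stop between vowels /e/ and /o/, so it spirantizes to the fricative [x]. /k/ is a stop between vowels /o/ and /o/, so it spirantizes to the fricative [x]. /joekokoleameupj/ → joexoxoleameupj.
Rule 3 (final cluster simplification): /j/ is the second consonant of a word-final cluster /pj/, so it deletes. /joexoxoleameupj/ → joexoxoleameup.

joexoxoleameup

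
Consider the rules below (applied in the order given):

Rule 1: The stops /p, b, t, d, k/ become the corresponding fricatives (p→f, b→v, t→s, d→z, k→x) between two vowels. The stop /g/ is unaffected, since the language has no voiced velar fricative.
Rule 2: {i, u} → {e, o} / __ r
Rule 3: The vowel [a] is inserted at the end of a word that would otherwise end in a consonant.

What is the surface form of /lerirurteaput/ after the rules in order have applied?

lererorteafuta

Rule 1 (intervocalic spirantization): /p/ is a stop between vowels /a/ and /u/, so it spirantizes to the fricative [f]. /lerirurteaput/ → lerirurteafut.
Rule 2 (pre-rhotic lowering): /i/ is a high vowel immediately before /r/, so it lowers to [e]. /u/ is a high vowel immediately before /r/, so it lowers to [o]. /lerirurteafut/ → lererorteafut.
Rule 3 (final a-epenthesis): the form ends in the consonant /t/, so [a] is inserted word-finally. /lererorteafut/ → lererorteafuta.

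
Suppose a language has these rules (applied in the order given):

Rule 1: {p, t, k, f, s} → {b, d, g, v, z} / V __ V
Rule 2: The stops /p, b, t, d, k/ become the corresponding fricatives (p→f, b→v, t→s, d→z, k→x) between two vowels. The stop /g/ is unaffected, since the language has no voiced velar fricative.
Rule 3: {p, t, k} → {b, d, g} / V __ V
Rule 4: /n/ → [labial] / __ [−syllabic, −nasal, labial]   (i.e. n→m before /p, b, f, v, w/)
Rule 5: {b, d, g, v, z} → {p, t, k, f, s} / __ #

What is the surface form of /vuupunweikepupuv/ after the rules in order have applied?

Rule 1 (intervocalic voicing): /p/ is a voiceless obstruent between vowels /u/ and /u/, so it voices to [b]. /k/ is a voiceless obstruent between vowels /i/ and /e/, so it voices to [g]. /p/ is a voiceless obstruent between vowels /e/ and /u/, so it voices to [b]. /p/ is a voiceless obstruent between vowels /u/ and /u/, so it voices to [b]. /vuupunweikepupuv/ → vuubunweigebubuv.
Rule 2 (intervocalic spirantization): /b/ is a stop between vowels /u/ and /u/, so it spirantizes to the fricative [v]. /b/ is a stop between vowels /e/ and /u/, so it spirantizes to the fricative [v]. /b/ is a stop between vowels /u/ and /u/, so it spirantizes to the fricative [v]. /vuubunweigebubuv/ → vuuvunweigevuvuv.
Rule 3 (intervocalic voicing): no segment meets the environment; /vuuvunweigevuvuv/ is unchanged.
Rule 4 (nasal place assimilation): /n/ precedes the labial consonant /w/, so it assimilates in place to [m]. /vuuvunweigevuvuv/ → vuuvumweigevuvuv.
Rule 5 (final devoicing): /v/ is a voiced obstruent in word-final position, so it devoices to [f]. /vuuvumweigevuvuv/ → vuuvumweigevuvuf.

vuuvumweigevuvuf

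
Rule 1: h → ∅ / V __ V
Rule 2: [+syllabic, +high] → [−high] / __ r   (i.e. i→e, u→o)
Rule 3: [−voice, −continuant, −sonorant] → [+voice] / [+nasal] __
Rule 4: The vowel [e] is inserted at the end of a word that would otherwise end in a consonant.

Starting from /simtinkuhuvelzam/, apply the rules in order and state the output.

Rule 1 (intervocalic h-deletion): /h/ occurs between vowels /u/ and /u/, so it deletes. /simtinkuhuvelzam/ → simtinkuuvelzam.
Rule 2 (pre-rhotic lowering): no segment meets the environment; /simtinkuuvelzam/ is unchanged.
Rule 3 (post-nasal voicing): /t/ is a voiceless stop immediately after the nasal /m/, so it voices to [d]. /k/ is a voiceless stop immediately after the nasal /n/, so it voices to [g]. /simtinkuuvelzam/ → simdinguuvelzam.
Rule 4 (final e-epenthesis): the form ends in the consonant /m/, so [e] is inserted word-finally. /simdinguuvelzam/ → simdinguuvelzame.

simdinguuvelzame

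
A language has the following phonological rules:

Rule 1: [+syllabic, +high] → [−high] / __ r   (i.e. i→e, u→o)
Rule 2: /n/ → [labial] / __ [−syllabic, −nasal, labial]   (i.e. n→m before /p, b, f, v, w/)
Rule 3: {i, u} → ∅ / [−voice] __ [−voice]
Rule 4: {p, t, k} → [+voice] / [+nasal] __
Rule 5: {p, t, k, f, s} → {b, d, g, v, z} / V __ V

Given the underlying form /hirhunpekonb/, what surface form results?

Rule 1 (pre-rhotic lowering): /i/ is a high vowel immediately before /r/, so it lowers to [e]. /hirhunpekonb/ → herhunpekonb.
Rule 2 (nasal place assimilation): /n/ precedes the labial consonant /p/, so it assimilates in place to [m]. /n/ precedes the labial consonant /b/, so it assimilates in place to [m]. /herhunpekonb/ → herhumpekomb.
Rule 3 (high vowel syncope): no segment meets the environment; /herhumpekomb/ is unchanged.
Rule 4 (post-nasal voicing): /p/ is a voiceless stop immediately after the nasal /m/, so it voices to [b]. /herhumpekomb/ → herhumbekomb.
Rule 5 (intervocalic voicing): /k/ is a voiceless obstruent between vowels /e/ and /o/, so it voices to [g]. /herhumbekomb/ → herhumbegomb.

herhumbegomb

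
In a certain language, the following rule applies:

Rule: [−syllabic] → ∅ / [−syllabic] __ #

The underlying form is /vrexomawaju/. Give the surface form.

No segment of /vrexomawaju/ meets the structural description of the rule, so the form surfaces unchanged.

vrexomawaju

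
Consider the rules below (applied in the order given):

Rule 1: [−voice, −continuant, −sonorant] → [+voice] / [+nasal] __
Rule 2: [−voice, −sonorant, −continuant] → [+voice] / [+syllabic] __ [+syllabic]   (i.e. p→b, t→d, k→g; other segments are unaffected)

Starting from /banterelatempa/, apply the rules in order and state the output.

Rule 1 (post-nasal voicing): /t/ is a voiceless stop immediately after the nasal /n/, so it voices to [d]. /p/ is a voiceless stop immediately after the nasal /m/, so it voices to [b]. /banterelatempa/ → banderelatemba.
Rule 2 (intervocalic voicing): /t/ is a voiceless stop between vowels /a/ and /e/, so it voices to [d]. /banderelatemba/ → banderelademba.

banderelademba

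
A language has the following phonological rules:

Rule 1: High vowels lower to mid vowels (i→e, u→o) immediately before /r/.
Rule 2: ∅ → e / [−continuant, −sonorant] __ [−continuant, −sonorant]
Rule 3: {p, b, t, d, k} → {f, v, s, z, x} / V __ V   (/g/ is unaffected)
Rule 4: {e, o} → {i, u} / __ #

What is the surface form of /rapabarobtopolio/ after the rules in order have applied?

Rule 1 (pre-rhotic lowering): no segment meets the environment; /rapabarobtopolio/ is unchanged.
Rule 2 (stop-cluster e-epenthesis): /b/ and /t/ form a stop–stop cluster, so [e] is inserted between them. /rapabarobtopolio/ → rapabarobetopolio.
Rule 3 (intervocalic spirantization): /p/ is a stop between vowels /a/ and /a/, so it spirantizes to the fricative [f]. /b/ is a stop between vowels /a/ and /a/, so it spirantizes to the fricative [v]. /b/ is a stop between vowels /o/ and /e/, so it spirantizes to the fricative [v]. /t/ is a stop between vowels /e/ and /o/, so it spirantizes to the fricative [s]. /p/ is a stop between vowels /o/ and /o/, so it spirantizes to the fricative [f]. /rapabarobetopolio/ → rafavarovesofolio.
Rule 4 (final vowel raising): /o/ is a mid vowel in word-final position, so it raises to [u]. /rafavarovesofolio/ → rafavarovesofoliu.

rafavarovesofoliu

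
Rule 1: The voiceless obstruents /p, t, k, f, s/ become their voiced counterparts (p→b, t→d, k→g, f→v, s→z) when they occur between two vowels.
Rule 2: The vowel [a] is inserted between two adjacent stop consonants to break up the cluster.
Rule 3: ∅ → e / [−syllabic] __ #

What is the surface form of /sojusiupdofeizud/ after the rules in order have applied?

sojuziupadoveizude

Rule 1 (intervocalic voicing): /s/ is a voiceless obstruent between vowels /u/ and /i/, so it voices to [z]. /f/ is a voiceless obstruent between vowels /o/ and /e/, so it voices to [v]. /sojusiupdofeizud/ → sojuziupdoveizud.
Rule 2 (stop-cluster a-epenthesis): /p/ and /d/ form a stop–stop cluster, so [a] is inserted between them. /sojuziupdoveizud/ → sojuziupadoveizud.
Rule 3 (final e-epenthesis): the form ends in the consonant /d/, so [e] is inserted word-finally. /sojuziupadoveizud/ → sojuziupadoveizude.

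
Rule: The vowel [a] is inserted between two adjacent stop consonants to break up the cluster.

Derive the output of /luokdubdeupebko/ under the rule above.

luokadubadeupebako

/k/ and /d/ form a stop–stop cluster, so [a] is inserted between them.
/b/ and /d/ form a stop–stop cluster, so [a] is inserted between them.
/b/ and /k/ form a stop–stop cluster, so [a] is inserted between them.
Surface form: [luokadubadeupebako].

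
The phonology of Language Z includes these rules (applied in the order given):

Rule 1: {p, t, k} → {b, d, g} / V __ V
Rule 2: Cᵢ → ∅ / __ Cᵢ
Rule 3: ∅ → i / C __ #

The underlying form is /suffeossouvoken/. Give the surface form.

Rule 1 (intervocalic voicing): /k/ is a voiceless stop between vowels /o/ and /e/, so it voices to [g]. /suffeossouvoken/ → suffeossouvogen.
Rule 2 (degemination): /ff/ is a geminate; the first /f/ deletes. /ss/ is a geminate; the first /s/ deletes. /suffeossouvogen/ → sufeosouvogen.
Rule 3 (final i-epenthesis): the form ends in the consonant /n/, so [i] is inserted word-finally. /sufeosouvogen/ → sufeosouvogeni.

sufeosouvogeni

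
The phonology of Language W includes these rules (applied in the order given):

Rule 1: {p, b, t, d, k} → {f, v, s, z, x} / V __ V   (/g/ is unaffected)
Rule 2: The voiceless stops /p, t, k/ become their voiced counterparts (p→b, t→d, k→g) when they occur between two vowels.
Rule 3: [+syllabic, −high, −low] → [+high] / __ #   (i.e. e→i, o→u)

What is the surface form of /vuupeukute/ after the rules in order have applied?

Rule 1 (intervocalic spirantization): /p/ is a stop between vowels /u/ and /e/, so it spirantizes to the fricative [f]. /k/ is a stop between vowels /u/ and /u/, so it spirantizes to the fricative [x]. /t/ is a stop between vowels /u/ and /e/, so it spirantizes to the fricative [s]. /vuupeukute/ → vuufeuxuse.
Rule 2 (intervocalic voicing): no segment meets the environment; /vuufeuxuse/ is unchanged.
Rule 3 (final vowel raising): /e/ is a mid vowel in word-final position, so it raises to [i]. /vuufeuxuse/ → vuufeuxusi.

vuufeuxusi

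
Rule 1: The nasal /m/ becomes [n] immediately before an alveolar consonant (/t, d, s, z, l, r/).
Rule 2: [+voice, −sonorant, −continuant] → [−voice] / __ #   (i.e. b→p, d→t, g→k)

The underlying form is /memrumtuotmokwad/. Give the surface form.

Rule 1 (nasal place assimilation): /m/ precedes the alveolar consonant /r/, so it assimilates in place to [n]. /m/ precedes the alveolar consonant /t/, so it assimilates in place to [n]. /memrumtuotmokwad/ → menruntuotmokwad.
Rule 2 (final devoicing): /d/ is a voiced stop in word-final position, so it devoices to [t]. /menruntuotmokwad/ → menruntuotmokwat.

menruntuotmokwat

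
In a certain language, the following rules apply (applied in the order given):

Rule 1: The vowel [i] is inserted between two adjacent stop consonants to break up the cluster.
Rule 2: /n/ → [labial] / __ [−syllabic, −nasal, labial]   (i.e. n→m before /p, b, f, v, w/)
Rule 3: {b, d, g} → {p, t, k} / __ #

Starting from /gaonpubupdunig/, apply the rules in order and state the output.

Rule 1 (stop-cluster i-epenthesis): /p/ and /d/ form a stop–stop cluster, so [i] is inserted between them. /gaonpubupdunig/ → gaonpubupidunig.
Rule 2 (nasal place assimilation): /n/ precedes the labial consonant /p/, so it assimilates in place to [m]. /gaonpubupidunig/ → gaompubupidunig.
Rule 3 (final devoicing): /g/ is a voiced stop in word-final position, so it devoices to [k]. /gaompubupidunig/ → gaompubupidunik.

gaompubupidunik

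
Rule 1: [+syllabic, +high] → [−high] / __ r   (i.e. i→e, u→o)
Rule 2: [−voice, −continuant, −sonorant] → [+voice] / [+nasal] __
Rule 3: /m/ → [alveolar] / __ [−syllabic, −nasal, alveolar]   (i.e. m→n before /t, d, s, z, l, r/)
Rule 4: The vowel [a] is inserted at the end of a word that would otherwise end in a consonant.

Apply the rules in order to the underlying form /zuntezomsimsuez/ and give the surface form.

zundezonsinsueza

Rule 1 (pre-rhotic lowering): no segment meets the environment; /zuntezomsimsuez/ is unchanged.
Rule 2 (post-nasal voicing): /t/ is a voiceless stop immediately after the nasal /n/, so it voices to [d]. /zuntezomsimsuez/ → zundezomsimsuez.
Rule 3 (nasal place assimilation): /m/ precedes the alveolar consonant /s/, so it assimilates in place to [n]. /m/ precedes the alveolar consonant /s/, so it assimilates in place to [n]. /zundezomsimsuez/ → zundezonsinsuez.
Rule 4 (final a-epenthesis): the form ends in the consonant /z/, so [a] is inserted word-finally. /zundezonsinsuez/ → zundezonsinsueza.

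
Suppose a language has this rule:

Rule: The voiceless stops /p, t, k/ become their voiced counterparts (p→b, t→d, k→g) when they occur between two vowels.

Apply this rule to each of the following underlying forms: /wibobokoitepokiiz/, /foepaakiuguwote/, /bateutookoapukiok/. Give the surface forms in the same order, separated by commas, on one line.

/wibobokoitepokiiz/: /k/ is a voiceless stop between vowels /o/ and /o/, so it voices to [g]. /t/ is a voiceless stop between vowels /i/ and /e/, so it voices to [d]. /p/ is a voiceless stop between vowels /e/ and /o/, so it voices to [b]. /k/ is a voiceless stop between vowels /o/ and /i/, so it voices to [g]. → [wibobogoidebogiiz].
/foepaakiuguwote/: /p/ is a voiceless stop between vowels /e/ and /a/, so it voices to [b]. /k/ is a voiceless stop between vowels /a/ and /i/, so it voices to [g]. /t/ is a voiceless stop between vowels /o/ and /e/, so it voices to [d]. → [foebaagiuguwode].
/bateutookoapukiok/: /t/ is a voiceless stop between vowels /a/ and /e/, so it voices to [d]. /t/ is a voiceless stop between vowels /u/ and /o/, so it voices to [d]. /k/ is a voiceless stop between vowels /o/ and /o/, so it voices to [g]. /p/ is a voiceless stop between vowels /a/ and /u/, so it voices to [b]. /k/ is a voiceless stop between vowels /u/ and /i/, so it voices to [g]. → [badeudoogoabugiok].

wibobogoidebogiiz, foebaagiuguwode, badeudoogoabugiok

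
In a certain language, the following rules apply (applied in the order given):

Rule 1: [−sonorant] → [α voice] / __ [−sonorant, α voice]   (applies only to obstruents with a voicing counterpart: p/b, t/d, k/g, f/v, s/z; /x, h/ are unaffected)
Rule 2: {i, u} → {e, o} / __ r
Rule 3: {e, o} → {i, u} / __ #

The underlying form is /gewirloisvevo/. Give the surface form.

Rule 1 (regressive voicing assimilation): /s/ precedes the voiced obstruent /v/, so it voices to [z] by assimilation. /gewirloisvevo/ → gewirloizvevo.
Rule 2 (pre-rhotic lowering): /i/ is a high vowel immediately before /r/, so it lowers to [e]. /gewirloizvevo/ → gewerloizvevo.
Rule 3 (final vowel raising): /o/ is a mid vowel in word-final position, so it raises to [u]. /gewerloizvevo/ → gewerloizvevu.

gewerloizvevu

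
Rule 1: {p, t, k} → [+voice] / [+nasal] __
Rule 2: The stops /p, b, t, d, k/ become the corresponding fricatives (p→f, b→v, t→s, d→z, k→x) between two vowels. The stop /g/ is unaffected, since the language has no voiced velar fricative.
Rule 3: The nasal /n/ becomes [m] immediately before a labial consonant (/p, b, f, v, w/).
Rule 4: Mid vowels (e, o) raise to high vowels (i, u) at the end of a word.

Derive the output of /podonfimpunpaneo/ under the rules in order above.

Rule 1 (post-nasal voicing): /p/ is a voiceless stop immediately after the nasal /m/, so it voices to [b]. /p/ is a voiceless stop immediately after the nasal /n/, so it voices to [b]. /podonfimpunpaneo/ → podonfimbunbaneo.
Rule 2 (intervocalic spirantization): /d/ is a stop between vowels /o/ and /o/, so it spirantizes to the fricative [z]. /podonfimbunbaneo/ → pozonfimbunbaneo.
Rule 3 (nasal place assimilation): /n/ precedes the labial consonant /f/, so it assimilates in place to [m]. /n/ precedes the labial consonant /b/, so it assimilates in place to [m]. /pozonfimbunbaneo/ → pozomfimbumbaneo.
Rule 4 (final vowel raising): /o/ is a mid vowel in word-final position, so it raises to [u]. /pozomfimbumbaneo/ → pozomfimbumbaneu.

pozomfimbumbaneu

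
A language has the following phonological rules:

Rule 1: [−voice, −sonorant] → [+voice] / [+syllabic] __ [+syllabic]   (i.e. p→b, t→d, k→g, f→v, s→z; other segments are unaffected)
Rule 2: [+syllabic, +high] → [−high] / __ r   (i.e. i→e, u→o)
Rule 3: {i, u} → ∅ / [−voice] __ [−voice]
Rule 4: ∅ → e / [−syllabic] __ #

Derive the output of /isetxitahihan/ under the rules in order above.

Rule 1 (intervocalic voicing): /s/ is a voiceless obstruent between vowels /i/ and /e/, so it voices to [z]. /t/ is a voiceless obstruent between vowels /i/ and /a/, so it voices to [d]. /isetxitahihan/ → izetxidahihan.
Rule 2 (pre-rhotic lowering): no segment meets the environment; /izetxidahihan/ is unchanged.
Rule 3 (high vowel syncope): /i/ is a high vowel flanked by voiceless consonants /h/ and /h/, so it deletes. /izetxidahihan/ → izetxidahhan.
Rule 4 (final e-epenthesis): the form ends in the consonant /n/, so [e] is inserted word-finally. /izetxidahhan/ → izetxidahhane.

izetxidahhane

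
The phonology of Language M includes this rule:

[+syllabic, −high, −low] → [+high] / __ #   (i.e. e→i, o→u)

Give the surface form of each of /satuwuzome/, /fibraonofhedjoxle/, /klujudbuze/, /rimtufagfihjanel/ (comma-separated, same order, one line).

/satuwuzome/: /e/ is a mid vowel in word-final position, so it raises to [i]. → [satuwuzomi].
/fibraonofhedjoxle/: /e/ is a mid vowel in word-final position, so it raises to [i]. → [fibraonofhedjoxli].
/klujudbuze/: /e/ is a mid vowel in word-final position, so it raises to [i]. → [klujudbuzi].
/rimtufagfihjanel/: the rule's environment is not met; surfaces unchanged as [rimtufagfihjanel].

satuwuzomi, fibraonofhedjoxli, klujudbuzi, rimtufagfihjanel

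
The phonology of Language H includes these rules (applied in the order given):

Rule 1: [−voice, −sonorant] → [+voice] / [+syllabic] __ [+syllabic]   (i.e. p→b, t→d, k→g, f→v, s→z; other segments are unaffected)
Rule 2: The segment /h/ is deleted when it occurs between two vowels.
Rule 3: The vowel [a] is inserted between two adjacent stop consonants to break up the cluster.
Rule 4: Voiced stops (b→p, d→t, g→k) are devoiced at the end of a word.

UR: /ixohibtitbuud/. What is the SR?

Rule 1 (intervocalic voicing): no segment meets the environment; /ixohibtitbuud/ is unchanged.
Rule 2 (intervocalic h-deletion): /h/ occurs between vowels /o/ and /i/, so it deletes. /ixohibtitbuud/ → ixoibtitbuud.
Rule 3 (stop-cluster a-epenthesis): /b/ and /t/ form a stop–stop cluster, so [a] is inserted between them. /t/ and /b/ form a stop–stop cluster, so [a] is inserted between them. /ixoibtitbuud/ → ixoibatitabuud.
Rule 4 (final devoicing): /d/ is a voiced stop in word-final position, so it devoices to [t]. /ixoibatitabuud/ → ixoibatitabuut.

ixoibatitabuut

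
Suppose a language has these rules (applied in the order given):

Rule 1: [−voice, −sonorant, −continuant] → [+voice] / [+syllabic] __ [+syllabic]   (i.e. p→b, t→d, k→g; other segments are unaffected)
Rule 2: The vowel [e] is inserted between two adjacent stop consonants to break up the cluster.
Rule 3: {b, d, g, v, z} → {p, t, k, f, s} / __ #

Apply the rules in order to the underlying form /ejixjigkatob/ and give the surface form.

Rule 1 (intervocalic voicing): /t/ is a voiceless stop between vowels /a/ and /o/, so it voices to [d]. /ejixjigkatob/ → ejixjigkadob.
Rule 2 (stop-cluster e-epenthesis): /g/ and /k/ form a stop–stop cluster, so [e] is inserted between them. /ejixjigkadob/ → ejixjigekadob.
Rule 3 (final devoicing): /b/ is a voiced obstruent in word-final position, so it devoices to [p]. /ejixjigekadob/ → ejixjigekadop.

ejixjigekadop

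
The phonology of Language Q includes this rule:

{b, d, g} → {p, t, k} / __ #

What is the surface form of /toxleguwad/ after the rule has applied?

Scanning /toxleguwad/: /g/ at position 6 is not in the conditioning environment; /d/ is a voiced stop in word-final position, so it devoices to [t].
Result: [toxleguwat].

toxleguwat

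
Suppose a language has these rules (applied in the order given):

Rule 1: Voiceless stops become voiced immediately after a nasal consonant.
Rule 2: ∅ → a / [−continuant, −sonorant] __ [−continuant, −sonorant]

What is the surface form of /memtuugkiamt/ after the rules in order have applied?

Rule 1 (post-nasal voicing): /t/ is a voiceless stop immediately after the nasal /m/, so it voices to [d]. /t/ is a voiceless stop immediately after the nasal /m/, so it voices to [d]. /memtuugkiamt/ → memduugkiamd.
Rule 2 (stop-cluster a-epenthesis): /g/ and /k/ form a stop–stop cluster, so [a] is inserted between them. /memduugkiamd/ → memduugakiamd.

memduugakiamd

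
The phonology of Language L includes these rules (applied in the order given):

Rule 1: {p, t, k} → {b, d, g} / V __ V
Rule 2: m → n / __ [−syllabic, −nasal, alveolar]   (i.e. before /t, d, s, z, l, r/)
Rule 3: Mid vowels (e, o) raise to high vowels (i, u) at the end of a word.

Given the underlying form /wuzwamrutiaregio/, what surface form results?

wuzwanrudiaregiu

Rule 1 (intervocalic voicing): /t/ is a voiceless stop between vowels /u/ and /i/, so it voices to [d]. /wuzwamrutiaregio/ → wuzwamrudiaregio.
Rule 2 (nasal place assimilation): /m/ precedes the alveolar consonant /r/, so it assimilates in place to [n]. /wuzwamrudiaregio/ → wuzwanrudiaregio.
Rule 3 (final vowel raising): /o/ is a mid vowel in word-final position, so it raises to [u]. /wuzwanrudiaregio/ → wuzwanrudiaregiu.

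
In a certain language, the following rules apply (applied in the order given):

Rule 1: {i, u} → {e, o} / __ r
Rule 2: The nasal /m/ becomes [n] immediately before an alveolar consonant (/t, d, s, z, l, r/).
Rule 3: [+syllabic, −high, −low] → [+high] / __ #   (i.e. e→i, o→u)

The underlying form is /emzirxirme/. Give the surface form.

Rule 1 (pre-rhotic lowering): /i/ is a high vowel immediately before /r/, so it lowers to [e]. /i/ is a high vowel immediately before /r/, so it lowers to [e]. /emzirxirme/ → emzerxerme.
Rule 2 (nasal place assimilation): /m/ precedes the alveolar consonant /z/, so it assimilates in place to [n]. /emzerxerme/ → enzerxerme.
Rule 3 (final vowel raising): /e/ is a mid vowel in word-final position, so it raises to [i]. /enzerxerme/ → enzerxermi.

enzerxermi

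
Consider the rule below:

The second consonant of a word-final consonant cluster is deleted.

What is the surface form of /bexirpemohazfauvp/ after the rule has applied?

/p/ is the second consonant of a word-final cluster /vp/, so it deletes.
The other instances of /b/, /x/, /r/, /p/, /m/, /h/, /z/, /f/, /v/ do not occur in the required environment and remain unchanged.
Surface form: [bexirpemohazfauv].

bexirpemohazfauv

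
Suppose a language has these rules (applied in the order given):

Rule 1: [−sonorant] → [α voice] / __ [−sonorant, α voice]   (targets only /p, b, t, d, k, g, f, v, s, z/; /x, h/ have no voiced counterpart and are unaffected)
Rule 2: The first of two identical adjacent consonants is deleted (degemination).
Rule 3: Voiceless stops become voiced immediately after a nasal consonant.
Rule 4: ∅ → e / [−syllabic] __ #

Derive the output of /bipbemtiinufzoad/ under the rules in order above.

Rule 1 (regressive voicing assimilation): /p/ precedes the voiced obstruent /b/, so it voices to [b] by assimilation. /f/ precedes the voiced obstruent /z/, so it voices to [v] by assimilation. /bipbemtiinufzoad/ → bibbemtiinuvzoad.
Rule 2 (degemination): /bb/ is a geminate; the first /b/ deletes. /bibbemtiinuvzoad/ → bibemtiinuvzoad.
Rule 3 (post-nasal voicing): /t/ is a voiceless stop immediately after the nasal /m/, so it voices to [d]. /bibemtiinuvzoad/ → bibemdiinuvzoad.
Rule 4 (final e-epenthesis): the form ends in the consonant /d/, so [e] is inserted word-finally. /bibemdiinuvzoad/ → bibemdiinuvzoade.

bibemdiinuvzoade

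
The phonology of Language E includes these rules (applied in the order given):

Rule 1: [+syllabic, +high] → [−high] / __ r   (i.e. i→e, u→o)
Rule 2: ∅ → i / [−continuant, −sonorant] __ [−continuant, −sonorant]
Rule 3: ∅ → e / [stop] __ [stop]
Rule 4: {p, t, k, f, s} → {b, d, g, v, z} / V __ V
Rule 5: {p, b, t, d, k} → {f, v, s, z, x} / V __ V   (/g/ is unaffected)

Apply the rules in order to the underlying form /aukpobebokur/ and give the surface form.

augivovevogor

Rule 1 (pre-rhotic lowering): /u/ is a high vowel immediately before /r/, so it lowers to [o]. /aukpobebokur/ → aukpobebokor.
Rule 2 (stop-cluster i-epenthesis): /k/ and /p/ form a stop–stop cluster, so [i] is inserted between them. /aukpobebokor/ → aukipobebokor.
Rule 3 (stop-cluster e-epenthesis): no segment meets the environment; /aukipobebokor/ is unchanged.
Rule 4 (intervocalic voicing): /k/ is a voiceless obstruent between vowels /u/ and /i/, so it voices to [g]. /p/ is a voiceless obstruent between vowels /i/ and /o/, so it voices to [b]. /k/ is a voiceless obstruent between vowels /o/ and /o/, so it voices to [g]. /aukipobebokor/ → augibobebogor.
Rule 5 (intervocalic spirantization): /b/ is a stop between vowels /i/ and /o/, so it spirantizes to the fricative [v]. /b/ is a stop between vowels /o/ and /e/, so it spirantizes to the fricative [v]. /b/ is a stop between vowels /e/ and /o/, so it spirantizes to the fricative [v]. /augibobebogor/ → augivovevogor.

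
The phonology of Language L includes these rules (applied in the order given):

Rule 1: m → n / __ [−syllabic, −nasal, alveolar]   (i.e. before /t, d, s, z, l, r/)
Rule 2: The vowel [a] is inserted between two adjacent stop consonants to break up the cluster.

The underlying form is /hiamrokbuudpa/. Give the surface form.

hianrokabuudapa

Rule 1 (nasal place assimilation): /m/ precedes the alveolar consonant /r/, so it assimilates in place to [n]. /hiamrokbuudpa/ → hianrokbuudpa.
Rule 2 (stop-cluster a-epenthesis): /k/ and /b/ form a stop–stop cluster, so [a] is inserted between them. /d/ and /p/ form a stop–stop cluster, so [a] is inserted between them. /hianrokbuudpa/ → hianrokabuudapa.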